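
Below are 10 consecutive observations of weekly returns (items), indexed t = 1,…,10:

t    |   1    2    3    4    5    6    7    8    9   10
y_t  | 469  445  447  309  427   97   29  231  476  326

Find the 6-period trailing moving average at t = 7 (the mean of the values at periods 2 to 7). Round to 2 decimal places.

Sum of periods 2–7: 445 + 447 + 309 + 427 + 97 + 29 = 1754
Divide by 6: 1754 / 6 = 292.33

292.33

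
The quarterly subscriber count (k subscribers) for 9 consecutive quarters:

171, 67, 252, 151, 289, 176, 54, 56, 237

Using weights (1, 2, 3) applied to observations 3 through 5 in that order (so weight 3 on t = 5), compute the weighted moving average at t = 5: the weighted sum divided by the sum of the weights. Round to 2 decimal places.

Weighted sum: 1·252 + 2·151 + 3·289 = 252 + 302 + 867 = 1421
Weight total: 1 + 2 + 3 = 6
WMA = 1421 / 6 = 236.83

236.83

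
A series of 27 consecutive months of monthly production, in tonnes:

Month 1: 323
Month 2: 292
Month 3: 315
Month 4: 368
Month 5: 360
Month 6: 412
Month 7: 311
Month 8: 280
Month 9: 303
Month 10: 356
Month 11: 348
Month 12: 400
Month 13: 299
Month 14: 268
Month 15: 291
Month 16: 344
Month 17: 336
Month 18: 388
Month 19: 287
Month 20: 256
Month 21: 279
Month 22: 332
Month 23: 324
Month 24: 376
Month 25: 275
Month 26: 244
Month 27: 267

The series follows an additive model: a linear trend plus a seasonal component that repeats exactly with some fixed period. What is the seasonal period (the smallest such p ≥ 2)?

First differences y_{t+1} − y_t: -31, 23, 53, -8, 52, -101, -31, 23, 53, -8, 52, -101, -31, 23, …
The difference pattern repeats every 6 terms and not for any smaller step, so p = 6.

6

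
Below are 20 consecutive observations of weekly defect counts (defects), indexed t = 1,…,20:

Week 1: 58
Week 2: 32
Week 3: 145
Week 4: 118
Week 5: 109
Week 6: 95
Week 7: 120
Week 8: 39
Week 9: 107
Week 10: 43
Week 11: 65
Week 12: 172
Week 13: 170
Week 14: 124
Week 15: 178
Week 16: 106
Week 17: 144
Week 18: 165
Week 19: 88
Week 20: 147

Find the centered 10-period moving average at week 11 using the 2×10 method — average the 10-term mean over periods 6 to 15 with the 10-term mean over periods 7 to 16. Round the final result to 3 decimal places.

111.850

Sum over 6–15: 95 + 120 + 39 + 107 + 43 + 65 + 172 + 170 + 124 + 178 = 1113
Sum over 7–16: 120 + 39 + 107 + 43 + 65 + 172 + 170 + 124 + 178 + 106 = 1124
CMA at t=11 = (1113 + 1124) / (2·10) = 2237 / 20 = 111.850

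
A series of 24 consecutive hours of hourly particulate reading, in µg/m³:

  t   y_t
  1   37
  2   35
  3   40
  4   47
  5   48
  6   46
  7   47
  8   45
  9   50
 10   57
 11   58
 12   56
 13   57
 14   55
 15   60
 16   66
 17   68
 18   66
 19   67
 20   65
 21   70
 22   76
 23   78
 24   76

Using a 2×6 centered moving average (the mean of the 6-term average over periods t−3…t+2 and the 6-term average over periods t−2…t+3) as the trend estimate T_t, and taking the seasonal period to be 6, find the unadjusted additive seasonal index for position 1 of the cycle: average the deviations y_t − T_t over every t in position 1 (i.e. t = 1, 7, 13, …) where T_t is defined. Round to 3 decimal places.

-0.917

Season position 1 occurs at t = 7, 13, 19 (where T_t is defined).
t=7: T_7 = 48.00000; y_7 − T_7 = 47 − 48.00000 = -1.00000
t=13: T_13 = 57.91667; y_13 − T_13 = 57 − 57.91667 = -0.91667
t=19: T_19 = 67.83333; y_19 − T_19 = 67 − 67.83333 = -0.83333
Mean deviation: (-1.00000 + -0.91667 + -0.83333) / 3 = -0.917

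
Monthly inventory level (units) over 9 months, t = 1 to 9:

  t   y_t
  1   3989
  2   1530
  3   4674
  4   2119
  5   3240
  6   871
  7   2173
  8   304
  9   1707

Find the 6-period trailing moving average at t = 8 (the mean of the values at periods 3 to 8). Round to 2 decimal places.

2230.17

Sum of periods 3–8: 4674 + 2119 + 3240 + 871 + 2173 + 304 = 13381
Divide by 6: 13381 / 6 = 2230.17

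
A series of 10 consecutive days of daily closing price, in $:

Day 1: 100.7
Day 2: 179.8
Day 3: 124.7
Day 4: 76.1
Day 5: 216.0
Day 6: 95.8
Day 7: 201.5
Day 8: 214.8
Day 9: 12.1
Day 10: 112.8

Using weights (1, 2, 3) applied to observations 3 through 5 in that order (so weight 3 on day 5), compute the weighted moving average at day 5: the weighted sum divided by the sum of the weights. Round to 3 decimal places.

154.150

Weighted sum: 1·124.7 + 2·76.1 + 3·216.0 = 124.7 + 152.2 + 648.0 = 924.9
Weight total: 1 + 2 + 3 = 6
WMA = 924.9 / 6 = 154.150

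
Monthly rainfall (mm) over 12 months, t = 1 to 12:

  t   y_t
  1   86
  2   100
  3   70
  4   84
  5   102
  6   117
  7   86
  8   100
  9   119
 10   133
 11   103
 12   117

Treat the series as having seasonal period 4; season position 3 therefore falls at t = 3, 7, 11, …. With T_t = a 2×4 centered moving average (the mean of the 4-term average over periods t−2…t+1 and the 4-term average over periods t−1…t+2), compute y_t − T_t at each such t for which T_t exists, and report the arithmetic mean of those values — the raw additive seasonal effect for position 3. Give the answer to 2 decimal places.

-17.19

Season position 3 occurs at t = 3, 7 (where T_t is defined).
t=3: T_3 = 87.0000; y_3 − T_3 = 70 − 87.0000 = -17.0000
t=7: T_7 = 103.3750; y_7 − T_7 = 86 − 103.3750 = -17.3750
Mean deviation: (-17.0000 + -17.3750) / 2 = -17.19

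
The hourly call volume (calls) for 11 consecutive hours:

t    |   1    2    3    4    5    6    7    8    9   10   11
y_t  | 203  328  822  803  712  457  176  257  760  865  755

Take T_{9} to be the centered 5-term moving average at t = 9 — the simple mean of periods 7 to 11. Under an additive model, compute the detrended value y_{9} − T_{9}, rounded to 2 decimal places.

Trend T_9 = (176 + 257 + 760 + 865 + 755) / 5 = 2813/5 = 562.6000
Detrended value: 760 − 562.6000 = 197.40

197.40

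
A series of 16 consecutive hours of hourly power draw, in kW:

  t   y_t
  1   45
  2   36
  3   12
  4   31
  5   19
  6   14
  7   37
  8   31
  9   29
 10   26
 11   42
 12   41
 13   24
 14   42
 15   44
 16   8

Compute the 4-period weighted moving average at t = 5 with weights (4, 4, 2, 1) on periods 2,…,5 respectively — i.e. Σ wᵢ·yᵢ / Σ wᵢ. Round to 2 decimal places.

24.82

Weighted sum: 4·36 + 4·12 + 2·31 + 1·19 = 144 + 48 + 62 + 19 = 273
Weight total: 4 + 4 + 2 + 1 = 11
WMA = 273 / 11 = 24.82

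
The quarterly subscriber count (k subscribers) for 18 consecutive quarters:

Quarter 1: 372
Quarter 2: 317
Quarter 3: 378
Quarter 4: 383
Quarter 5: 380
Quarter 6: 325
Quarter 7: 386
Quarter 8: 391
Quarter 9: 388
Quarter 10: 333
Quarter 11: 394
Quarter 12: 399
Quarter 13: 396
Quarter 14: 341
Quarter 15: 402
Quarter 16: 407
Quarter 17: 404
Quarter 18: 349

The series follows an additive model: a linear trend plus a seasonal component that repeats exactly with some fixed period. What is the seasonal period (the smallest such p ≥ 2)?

First differences y_{t+1} − y_t: -55, 61, 5, -3, -55, 61, 5, -3, -55, 61, …
The difference pattern repeats every 4 terms and not for any smaller step, so p = 4.

4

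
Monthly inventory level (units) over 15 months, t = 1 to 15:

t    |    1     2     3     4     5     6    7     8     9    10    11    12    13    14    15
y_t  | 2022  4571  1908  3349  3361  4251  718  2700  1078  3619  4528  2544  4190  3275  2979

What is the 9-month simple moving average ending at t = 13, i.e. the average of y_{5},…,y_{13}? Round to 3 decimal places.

2998.778

Sum of periods 5–13: 3361 + 4251 + 718 + 2700 + 1078 + 3619 + 4528 + 2544 + 4190 = 26989
Divide by 9: 26989 / 9 = 2998.778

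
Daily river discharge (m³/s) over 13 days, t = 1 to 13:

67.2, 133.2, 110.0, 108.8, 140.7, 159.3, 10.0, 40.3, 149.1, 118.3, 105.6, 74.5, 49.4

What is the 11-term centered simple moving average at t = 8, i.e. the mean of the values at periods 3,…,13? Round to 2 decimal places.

Sum of periods 3–13: 110.0 + 108.8 + 140.7 + 159.3 + 10.0 + 40.3 + 149.1 + 118.3 + 105.6 + 74.5 + 49.4 = 1066.0
Divide by 11: 1066.0 / 11 = 96.91

96.91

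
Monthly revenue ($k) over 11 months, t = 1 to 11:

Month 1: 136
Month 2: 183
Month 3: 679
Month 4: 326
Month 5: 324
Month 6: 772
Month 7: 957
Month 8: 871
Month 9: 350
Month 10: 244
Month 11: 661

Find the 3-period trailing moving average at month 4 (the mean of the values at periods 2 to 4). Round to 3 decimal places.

Sum of periods 2–4: 183 + 679 + 326 = 1188
Divide by 3: 1188 / 3 = 396.000

396.000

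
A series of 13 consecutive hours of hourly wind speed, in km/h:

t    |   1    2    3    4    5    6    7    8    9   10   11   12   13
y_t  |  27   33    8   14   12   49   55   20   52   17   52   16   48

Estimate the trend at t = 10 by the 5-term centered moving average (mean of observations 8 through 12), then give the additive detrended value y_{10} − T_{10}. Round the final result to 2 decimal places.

Trend T_10 = (20 + 52 + 17 + 52 + 16) / 5 = 157/5 = 31.4000
Detrended value: 17 − 31.4000 = -14.40

-14.40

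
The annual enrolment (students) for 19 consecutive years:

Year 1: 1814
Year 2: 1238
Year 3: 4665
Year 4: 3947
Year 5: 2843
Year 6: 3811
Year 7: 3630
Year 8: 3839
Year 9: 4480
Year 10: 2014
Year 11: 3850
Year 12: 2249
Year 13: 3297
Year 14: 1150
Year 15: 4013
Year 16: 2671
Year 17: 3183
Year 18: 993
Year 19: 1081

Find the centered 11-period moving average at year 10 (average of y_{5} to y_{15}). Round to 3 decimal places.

3197.818

Sum of periods 5–15: 2843 + 3811 + 3630 + 3839 + 4480 + 2014 + 3850 + 2249 + 3297 + 1150 + 4013 = 35176
Divide by 11: 35176 / 11 = 3197.818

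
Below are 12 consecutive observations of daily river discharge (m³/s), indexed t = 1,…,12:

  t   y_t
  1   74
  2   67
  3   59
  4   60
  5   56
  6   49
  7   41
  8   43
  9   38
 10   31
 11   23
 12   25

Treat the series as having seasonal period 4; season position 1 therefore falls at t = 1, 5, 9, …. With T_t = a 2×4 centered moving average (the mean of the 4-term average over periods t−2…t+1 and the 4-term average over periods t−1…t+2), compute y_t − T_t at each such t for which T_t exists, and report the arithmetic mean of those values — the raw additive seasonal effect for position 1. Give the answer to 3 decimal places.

Season position 1 occurs at t = 5, 9 (where T_t is defined).
t=5: T_5 = 53.75000; y_5 − T_5 = 56 − 53.75000 = 2.25000
t=9: T_9 = 36.00000; y_9 − T_9 = 38 − 36.00000 = 2.00000
Mean deviation: (2.25000 + 2.00000) / 2 = 2.125

2.125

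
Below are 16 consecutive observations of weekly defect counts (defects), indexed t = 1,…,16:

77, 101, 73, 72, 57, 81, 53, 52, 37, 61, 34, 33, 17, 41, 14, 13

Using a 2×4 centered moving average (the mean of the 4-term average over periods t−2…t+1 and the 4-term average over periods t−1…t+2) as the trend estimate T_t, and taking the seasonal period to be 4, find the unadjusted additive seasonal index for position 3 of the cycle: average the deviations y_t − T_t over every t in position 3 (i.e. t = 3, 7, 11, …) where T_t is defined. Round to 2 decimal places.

Season position 3 occurs at t = 3, 7, 11 (where T_t is defined).
t=3: T_3 = 78.2500; y_3 − T_3 = 73 − 78.2500 = -5.2500
t=7: T_7 = 58.2500; y_7 − T_7 = 53 − 58.2500 = -5.2500
t=11: T_11 = 38.7500; y_11 − T_11 = 34 − 38.7500 = -4.7500
Mean deviation: (-5.2500 + -5.2500 + -4.7500) / 3 = -5.08

-5.08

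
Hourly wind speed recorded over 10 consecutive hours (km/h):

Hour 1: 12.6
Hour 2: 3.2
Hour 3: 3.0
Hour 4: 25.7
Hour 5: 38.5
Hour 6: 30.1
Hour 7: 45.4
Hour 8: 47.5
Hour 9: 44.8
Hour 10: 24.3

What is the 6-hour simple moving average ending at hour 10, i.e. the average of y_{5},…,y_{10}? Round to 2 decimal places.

Sum of periods 5–10: 38.5 + 30.1 + 45.4 + 47.5 + 44.8 + 24.3 = 230.6
Divide by 6: 230.6 / 6 = 38.43

38.43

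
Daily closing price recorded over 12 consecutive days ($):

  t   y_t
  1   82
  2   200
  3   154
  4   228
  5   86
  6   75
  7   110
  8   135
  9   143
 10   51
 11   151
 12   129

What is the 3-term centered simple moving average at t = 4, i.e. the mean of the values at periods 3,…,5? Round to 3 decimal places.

156.000

Sum of periods 3–5: 154 + 228 + 86 = 468
Divide by 3: 468 / 3 = 156.000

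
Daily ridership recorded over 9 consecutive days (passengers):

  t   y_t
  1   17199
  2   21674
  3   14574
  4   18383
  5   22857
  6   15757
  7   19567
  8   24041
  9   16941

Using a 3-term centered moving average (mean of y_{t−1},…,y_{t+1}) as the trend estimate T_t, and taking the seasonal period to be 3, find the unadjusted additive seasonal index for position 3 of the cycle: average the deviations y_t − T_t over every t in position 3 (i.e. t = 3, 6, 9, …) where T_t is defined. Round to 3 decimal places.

-3636.500

Season position 3 occurs at t = 3, 6 (where T_t is defined).
t=3: T_3 = 18210.33333; y_3 − T_3 = 14574 − 18210.33333 = -3636.33333
t=6: T_6 = 19393.66667; y_6 − T_6 = 15757 − 19393.66667 = -3636.66667
Mean deviation: (-3636.33333 + -3636.66667) / 2 = -3636.500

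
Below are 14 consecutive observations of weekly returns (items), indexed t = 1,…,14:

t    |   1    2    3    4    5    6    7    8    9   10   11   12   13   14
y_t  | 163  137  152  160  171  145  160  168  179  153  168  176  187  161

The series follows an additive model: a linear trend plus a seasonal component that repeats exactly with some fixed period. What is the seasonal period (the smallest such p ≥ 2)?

First differences y_{t+1} − y_t: -26, 15, 8, 11, -26, 15, 8, 11, -26, 15, …
The difference pattern repeats every 4 terms and not for any smaller step, so p = 4.

4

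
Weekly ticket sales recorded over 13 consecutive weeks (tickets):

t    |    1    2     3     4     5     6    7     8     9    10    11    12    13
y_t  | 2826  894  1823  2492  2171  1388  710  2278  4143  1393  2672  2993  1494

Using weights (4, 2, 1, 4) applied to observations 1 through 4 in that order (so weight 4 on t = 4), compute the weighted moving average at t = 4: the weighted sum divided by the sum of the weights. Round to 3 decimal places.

2262.091

Weighted sum: 4·2826 + 2·894 + 1·1823 + 4·2492 = 11304 + 1788 + 1823 + 9968 = 24883
Weight total: 4 + 2 + 1 + 4 = 11
WMA = 24883 / 11 = 2262.091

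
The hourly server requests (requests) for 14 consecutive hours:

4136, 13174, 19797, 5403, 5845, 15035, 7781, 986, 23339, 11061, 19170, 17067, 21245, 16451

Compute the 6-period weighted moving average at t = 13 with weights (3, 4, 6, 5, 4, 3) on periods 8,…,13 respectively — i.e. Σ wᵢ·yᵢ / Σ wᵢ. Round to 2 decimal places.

15621.32

Weighted sum: 3·986 + 4·23339 + 6·11061 + 5·19170 + 4·17067 + 3·21245 = 2958 + 93356 + 66366 + 95850 + 68268 + 63735 = 390533
Weight total: 3 + 4 + 6 + 5 + 4 + 3 = 25
WMA = 390533 / 25 = 15621.32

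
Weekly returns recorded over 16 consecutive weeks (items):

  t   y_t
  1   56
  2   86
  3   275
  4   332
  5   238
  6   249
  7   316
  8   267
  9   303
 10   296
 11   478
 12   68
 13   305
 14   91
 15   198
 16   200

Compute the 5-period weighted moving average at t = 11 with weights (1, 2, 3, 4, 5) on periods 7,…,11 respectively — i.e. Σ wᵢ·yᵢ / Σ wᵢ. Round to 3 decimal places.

355.533

Weighted sum: 1·316 + 2·267 + 3·303 + 4·296 + 5·478 = 316 + 534 + 909 + 1184 + 2390 = 5333
Weight total: 1 + 2 + 3 + 4 + 5 = 15
WMA = 5333 / 15 = 355.533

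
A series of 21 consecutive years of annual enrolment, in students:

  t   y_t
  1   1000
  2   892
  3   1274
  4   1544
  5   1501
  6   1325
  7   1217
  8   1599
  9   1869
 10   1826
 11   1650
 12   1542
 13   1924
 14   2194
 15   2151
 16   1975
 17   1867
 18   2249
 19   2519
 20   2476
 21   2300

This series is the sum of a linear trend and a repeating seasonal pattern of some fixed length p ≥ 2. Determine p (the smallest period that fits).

First differences y_{t+1} − y_t: -108, 382, 270, -43, -176, -108, 382, 270, -43, -176, -108, 382, …
The difference pattern repeats every 5 terms and not for any smaller step, so p = 5.

5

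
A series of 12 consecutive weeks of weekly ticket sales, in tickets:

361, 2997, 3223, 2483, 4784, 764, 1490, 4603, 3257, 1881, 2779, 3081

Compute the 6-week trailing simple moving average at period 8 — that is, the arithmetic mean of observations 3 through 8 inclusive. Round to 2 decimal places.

2891.17

Sum of periods 3–8: 3223 + 2483 + 4784 + 764 + 1490 + 4603 = 17347
Divide by 6: 17347 / 6 = 2891.17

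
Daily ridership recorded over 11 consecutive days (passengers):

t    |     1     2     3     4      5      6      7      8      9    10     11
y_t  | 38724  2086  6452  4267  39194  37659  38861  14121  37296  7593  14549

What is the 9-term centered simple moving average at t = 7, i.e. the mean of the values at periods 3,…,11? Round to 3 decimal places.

22221.333

Sum of periods 3–11: 6452 + 4267 + 39194 + 37659 + 38861 + 14121 + 37296 + 7593 + 14549 = 199992
Divide by 9: 199992 / 9 = 22221.333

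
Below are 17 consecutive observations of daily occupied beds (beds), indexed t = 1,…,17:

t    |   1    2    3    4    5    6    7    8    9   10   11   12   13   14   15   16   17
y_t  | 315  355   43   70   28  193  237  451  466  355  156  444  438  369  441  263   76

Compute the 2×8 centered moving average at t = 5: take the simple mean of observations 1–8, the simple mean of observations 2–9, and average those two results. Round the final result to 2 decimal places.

220.94

Sum over 1–8: 315 + 355 + 43 + 70 + 28 + 193 + 237 + 451 = 1692
Sum over 2–9: 355 + 43 + 70 + 28 + 193 + 237 + 451 + 466 = 1843
CMA at t=5 = (1692 + 1843) / (2·8) = 3535 / 16 = 220.94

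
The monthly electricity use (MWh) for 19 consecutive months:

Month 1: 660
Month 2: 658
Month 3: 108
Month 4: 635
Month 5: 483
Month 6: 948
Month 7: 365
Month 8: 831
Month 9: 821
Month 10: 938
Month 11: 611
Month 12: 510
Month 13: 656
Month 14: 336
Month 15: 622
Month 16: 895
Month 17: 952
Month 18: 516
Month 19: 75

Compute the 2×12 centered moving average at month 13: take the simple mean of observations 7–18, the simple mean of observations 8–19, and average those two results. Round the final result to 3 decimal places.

659.000

Sum over 7–18: 365 + 831 + 821 + 938 + 611 + 510 + 656 + 336 + 622 + 895 + 952 + 516 = 8053
Sum over 8–19: 831 + 821 + 938 + 611 + 510 + 656 + 336 + 622 + 895 + 952 + 516 + 75 = 7763
CMA at t=13 = (8053 + 7763) / (2·12) = 15816 / 24 = 659.000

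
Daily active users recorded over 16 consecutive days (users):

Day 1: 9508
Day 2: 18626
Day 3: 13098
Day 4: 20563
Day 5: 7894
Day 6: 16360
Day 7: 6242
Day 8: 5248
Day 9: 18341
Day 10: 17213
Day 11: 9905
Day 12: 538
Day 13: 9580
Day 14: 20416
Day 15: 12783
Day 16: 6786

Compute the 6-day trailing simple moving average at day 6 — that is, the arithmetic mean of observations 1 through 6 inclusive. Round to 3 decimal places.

Sum of periods 1–6: 9508 + 18626 + 13098 + 20563 + 7894 + 16360 = 86049
Divide by 6: 86049 / 6 = 14341.500

14341.500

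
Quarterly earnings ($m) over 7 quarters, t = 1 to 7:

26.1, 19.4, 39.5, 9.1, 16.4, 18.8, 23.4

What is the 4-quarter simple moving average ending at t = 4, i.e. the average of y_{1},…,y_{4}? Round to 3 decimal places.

23.525

Sum of periods 1–4: 26.1 + 19.4 + 39.5 + 9.1 = 94.1
Divide by 4: 94.1 / 4 = 23.525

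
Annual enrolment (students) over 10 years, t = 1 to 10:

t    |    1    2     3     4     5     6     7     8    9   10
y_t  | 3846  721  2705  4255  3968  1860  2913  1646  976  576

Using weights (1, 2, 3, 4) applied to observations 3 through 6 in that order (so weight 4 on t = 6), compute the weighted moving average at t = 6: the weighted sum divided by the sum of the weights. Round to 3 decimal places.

3055.900

Weighted sum: 1·2705 + 2·4255 + 3·3968 + 4·1860 = 2705 + 8510 + 11904 + 7440 = 30559
Weight total: 1 + 2 + 3 + 4 = 10
WMA = 30559 / 10 = 3055.900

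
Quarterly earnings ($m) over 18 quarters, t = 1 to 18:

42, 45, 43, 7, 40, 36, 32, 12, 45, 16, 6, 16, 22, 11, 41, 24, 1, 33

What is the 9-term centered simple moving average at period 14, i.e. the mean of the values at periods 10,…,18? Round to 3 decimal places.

Sum of periods 10–18: 16 + 6 + 16 + 22 + 11 + 41 + 24 + 1 + 33 = 170
Divide by 9: 170 / 9 = 18.889

18.889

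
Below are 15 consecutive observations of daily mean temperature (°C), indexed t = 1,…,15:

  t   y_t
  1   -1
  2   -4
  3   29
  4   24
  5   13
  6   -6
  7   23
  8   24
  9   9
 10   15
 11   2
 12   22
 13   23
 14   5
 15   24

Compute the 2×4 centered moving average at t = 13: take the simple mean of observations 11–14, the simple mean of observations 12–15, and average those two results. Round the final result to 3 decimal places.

Sum over 11–14: 2 + 22 + 23 + 5 = 52
Sum over 12–15: 22 + 23 + 5 + 24 = 74
CMA at t=13 = (52 + 74) / (2·4) = 126 / 8 = 15.750

15.750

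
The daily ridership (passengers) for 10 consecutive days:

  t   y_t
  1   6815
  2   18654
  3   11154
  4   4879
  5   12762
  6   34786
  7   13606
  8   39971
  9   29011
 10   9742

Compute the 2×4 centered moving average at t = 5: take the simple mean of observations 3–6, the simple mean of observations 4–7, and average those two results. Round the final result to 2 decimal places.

Sum over 3–6: 11154 + 4879 + 12762 + 34786 = 63581
Sum over 4–7: 4879 + 12762 + 34786 + 13606 = 66033
CMA at t=5 = (63581 + 66033) / (2·4) = 129614 / 8 = 16201.75

16201.75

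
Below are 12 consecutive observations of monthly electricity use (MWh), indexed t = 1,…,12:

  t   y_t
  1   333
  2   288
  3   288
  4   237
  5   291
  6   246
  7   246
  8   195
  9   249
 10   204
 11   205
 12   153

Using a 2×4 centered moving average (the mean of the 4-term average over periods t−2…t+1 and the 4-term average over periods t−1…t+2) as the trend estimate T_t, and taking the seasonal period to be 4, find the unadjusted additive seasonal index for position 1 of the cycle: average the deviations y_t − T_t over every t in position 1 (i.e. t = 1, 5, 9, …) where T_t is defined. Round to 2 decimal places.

30.69

Season position 1 occurs at t = 5, 9 (where T_t is defined).
t=5: T_5 = 260.2500; y_5 − T_5 = 291 − 260.2500 = 30.7500
t=9: T_9 = 218.3750; y_9 − T_9 = 249 − 218.3750 = 30.6250
Mean deviation: (30.7500 + 30.6250) / 2 = 30.69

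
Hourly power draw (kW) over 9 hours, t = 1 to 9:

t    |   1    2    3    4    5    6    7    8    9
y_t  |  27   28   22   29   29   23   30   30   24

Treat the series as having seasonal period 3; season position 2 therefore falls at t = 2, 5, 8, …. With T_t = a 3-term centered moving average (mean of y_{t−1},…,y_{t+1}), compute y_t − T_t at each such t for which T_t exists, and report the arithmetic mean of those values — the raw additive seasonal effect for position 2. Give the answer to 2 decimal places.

2.11

Season position 2 occurs at t = 2, 5, 8 (where T_t is defined).
t=2: T_2 = 25.6667; y_2 − T_2 = 28 − 25.6667 = 2.3333
t=5: T_5 = 27.0000; y_5 − T_5 = 29 − 27.0000 = 2.0000
t=8: T_8 = 28.0000; y_8 − T_8 = 30 − 28.0000 = 2.0000
Mean deviation: (2.3333 + 2.0000 + 2.0000) / 3 = 2.11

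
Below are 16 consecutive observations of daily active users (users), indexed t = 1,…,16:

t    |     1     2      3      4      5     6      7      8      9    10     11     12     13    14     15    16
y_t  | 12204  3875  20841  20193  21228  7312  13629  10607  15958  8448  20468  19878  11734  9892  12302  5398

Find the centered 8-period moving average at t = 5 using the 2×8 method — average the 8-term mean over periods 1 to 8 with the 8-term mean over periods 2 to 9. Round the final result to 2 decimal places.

13970.75

Sum over 1–8: 12204 + 3875 + 20841 + 20193 + 21228 + 7312 + 13629 + 10607 = 109889
Sum over 2–9: 3875 + 20841 + 20193 + 21228 + 7312 + 13629 + 10607 + 15958 = 113643
CMA at t=5 = (109889 + 113643) / (2·8) = 223532 / 16 = 13970.75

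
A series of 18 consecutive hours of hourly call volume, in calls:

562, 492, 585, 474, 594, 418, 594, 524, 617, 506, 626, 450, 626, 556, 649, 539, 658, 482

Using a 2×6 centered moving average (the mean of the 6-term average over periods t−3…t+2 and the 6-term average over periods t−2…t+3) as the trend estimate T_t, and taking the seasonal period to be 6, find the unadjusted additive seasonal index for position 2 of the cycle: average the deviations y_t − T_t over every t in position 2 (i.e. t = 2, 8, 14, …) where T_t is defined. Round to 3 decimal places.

-20.917

Season position 2 occurs at t = 8, 14 (where T_t is defined).
t=8: T_8 = 544.83333; y_8 − T_8 = 524 − 544.83333 = -20.83333
t=14: T_14 = 577.00000; y_14 − T_14 = 556 − 577.00000 = -21.00000
Mean deviation: (-20.83333 + -21.00000) / 2 = -20.917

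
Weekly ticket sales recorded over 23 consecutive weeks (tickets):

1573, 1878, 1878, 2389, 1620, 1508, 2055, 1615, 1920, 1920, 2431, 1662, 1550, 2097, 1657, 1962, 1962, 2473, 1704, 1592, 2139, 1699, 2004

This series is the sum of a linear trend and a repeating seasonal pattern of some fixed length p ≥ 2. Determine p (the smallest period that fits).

7

First differences y_{t+1} − y_t: 305, 0, 511, -769, -112, 547, -440, 305, 0, 511, -769, -112, 547, -440, 305, 0, …
The difference pattern repeats every 7 terms and not for any smaller step, so p = 7.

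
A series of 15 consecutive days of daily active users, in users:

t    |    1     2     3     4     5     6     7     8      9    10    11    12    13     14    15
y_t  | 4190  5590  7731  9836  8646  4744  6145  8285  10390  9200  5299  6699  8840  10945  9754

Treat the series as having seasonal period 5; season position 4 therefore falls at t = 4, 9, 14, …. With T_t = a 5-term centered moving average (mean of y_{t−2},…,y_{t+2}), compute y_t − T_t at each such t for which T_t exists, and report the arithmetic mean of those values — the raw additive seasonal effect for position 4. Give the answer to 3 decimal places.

2526.400

Season position 4 occurs at t = 4, 9 (where T_t is defined).
t=4: T_4 = 7309.40000; y_4 − T_4 = 9836 − 7309.40000 = 2526.60000
t=9: T_9 = 7863.80000; y_9 − T_9 = 10390 − 7863.80000 = 2526.20000
Mean deviation: (2526.60000 + 2526.20000) / 2 = 2526.400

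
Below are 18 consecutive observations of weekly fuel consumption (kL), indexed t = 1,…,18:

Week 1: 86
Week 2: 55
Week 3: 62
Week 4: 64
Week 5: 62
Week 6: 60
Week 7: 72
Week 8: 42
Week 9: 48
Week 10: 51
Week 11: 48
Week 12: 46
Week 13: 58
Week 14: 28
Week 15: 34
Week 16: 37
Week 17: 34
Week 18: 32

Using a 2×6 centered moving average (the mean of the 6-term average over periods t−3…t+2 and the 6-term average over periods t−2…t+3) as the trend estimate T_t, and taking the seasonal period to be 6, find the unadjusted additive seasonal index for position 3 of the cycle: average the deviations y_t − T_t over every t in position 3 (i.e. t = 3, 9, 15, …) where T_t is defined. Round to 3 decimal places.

-4.333

Season position 3 occurs at t = 9, 15 (where T_t is defined).
t=9: T_9 = 52.33333; y_9 − T_9 = 48 − 52.33333 = -4.33333
t=15: T_15 = 38.33333; y_15 − T_15 = 34 − 38.33333 = -4.33333
Mean deviation: (-4.33333 + -4.33333) / 2 = -4.333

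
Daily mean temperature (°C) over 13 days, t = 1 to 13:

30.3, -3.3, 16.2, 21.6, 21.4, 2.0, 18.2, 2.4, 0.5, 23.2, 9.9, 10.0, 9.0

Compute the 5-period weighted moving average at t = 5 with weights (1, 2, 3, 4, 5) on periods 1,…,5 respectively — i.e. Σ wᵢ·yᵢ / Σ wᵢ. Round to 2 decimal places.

Weighted sum: 1·30.3 + 2·-3.3 + 3·16.2 + 4·21.6 + 5·21.4 = 30.3 + -6.6 + 48.6 + 86.4 + 107.0 = 265.7
Weight total: 1 + 2 + 3 + 4 + 5 = 15
WMA = 265.7 / 15 = 17.71

17.71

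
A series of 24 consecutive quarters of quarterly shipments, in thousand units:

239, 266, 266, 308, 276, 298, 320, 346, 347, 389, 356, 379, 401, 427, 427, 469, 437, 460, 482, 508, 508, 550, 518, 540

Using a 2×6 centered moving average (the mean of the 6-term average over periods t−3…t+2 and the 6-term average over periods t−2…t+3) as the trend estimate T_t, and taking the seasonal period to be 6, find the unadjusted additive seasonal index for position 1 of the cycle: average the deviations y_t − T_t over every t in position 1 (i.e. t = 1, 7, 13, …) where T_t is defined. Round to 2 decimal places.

-2.28

Season position 1 occurs at t = 7, 13, 19 (where T_t is defined).
t=7: T_7 = 322.5833; y_7 − T_7 = 320 − 322.5833 = -2.5833
t=13: T_13 = 403.1667; y_13 − T_13 = 401 − 403.1667 = -2.1667
t=19: T_19 = 484.0833; y_19 − T_19 = 482 − 484.0833 = -2.0833
Mean deviation: (-2.5833 + -2.1667 + -2.0833) / 3 = -2.28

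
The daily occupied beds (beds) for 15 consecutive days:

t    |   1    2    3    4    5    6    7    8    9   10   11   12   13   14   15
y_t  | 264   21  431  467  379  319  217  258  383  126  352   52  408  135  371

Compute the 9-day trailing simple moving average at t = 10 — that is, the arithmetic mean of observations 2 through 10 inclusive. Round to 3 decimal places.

Sum of periods 2–10: 21 + 431 + 467 + 379 + 319 + 217 + 258 + 383 + 126 = 2601
Divide by 9: 2601 / 9 = 289.000

289.000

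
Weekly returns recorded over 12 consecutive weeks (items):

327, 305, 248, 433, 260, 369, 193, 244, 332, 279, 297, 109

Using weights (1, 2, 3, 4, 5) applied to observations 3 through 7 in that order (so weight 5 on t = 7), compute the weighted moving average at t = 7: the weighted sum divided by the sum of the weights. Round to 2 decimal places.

289.00

Weighted sum: 1·248 + 2·433 + 3·260 + 4·369 + 5·193 = 248 + 866 + 780 + 1476 + 965 = 4335
Weight total: 1 + 2 + 3 + 4 + 5 = 15
WMA = 4335 / 15 = 289.00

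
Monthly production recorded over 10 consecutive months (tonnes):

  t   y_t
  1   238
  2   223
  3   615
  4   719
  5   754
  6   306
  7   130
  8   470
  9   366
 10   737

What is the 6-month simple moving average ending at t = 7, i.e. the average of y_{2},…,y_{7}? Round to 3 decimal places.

Sum of periods 2–7: 223 + 615 + 719 + 754 + 306 + 130 = 2747
Divide by 6: 2747 / 6 = 457.833

457.833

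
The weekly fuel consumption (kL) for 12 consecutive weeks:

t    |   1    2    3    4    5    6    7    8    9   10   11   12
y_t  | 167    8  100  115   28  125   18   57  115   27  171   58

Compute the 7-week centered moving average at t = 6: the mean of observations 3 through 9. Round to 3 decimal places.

79.714

Sum of periods 3–9: 100 + 115 + 28 + 125 + 18 + 57 + 115 = 558
Divide by 7: 558 / 7 = 79.714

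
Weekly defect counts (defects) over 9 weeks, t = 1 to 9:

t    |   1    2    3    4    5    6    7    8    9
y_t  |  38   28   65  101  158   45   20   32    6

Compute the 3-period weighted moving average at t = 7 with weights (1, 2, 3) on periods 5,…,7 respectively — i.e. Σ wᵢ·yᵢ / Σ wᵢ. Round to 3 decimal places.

51.333

Weighted sum: 1·158 + 2·45 + 3·20 = 158 + 90 + 60 = 308
Weight total: 1 + 2 + 3 = 6
WMA = 308 / 6 = 51.333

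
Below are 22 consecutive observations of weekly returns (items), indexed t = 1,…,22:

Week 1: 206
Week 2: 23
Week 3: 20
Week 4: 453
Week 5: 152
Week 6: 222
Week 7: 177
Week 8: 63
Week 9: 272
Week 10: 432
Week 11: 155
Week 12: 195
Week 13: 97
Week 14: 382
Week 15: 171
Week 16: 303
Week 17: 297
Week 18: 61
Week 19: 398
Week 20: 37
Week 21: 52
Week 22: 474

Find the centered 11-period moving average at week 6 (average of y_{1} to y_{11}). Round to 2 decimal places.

197.73

Sum of periods 1–11: 206 + 23 + 20 + 453 + 152 + 222 + 177 + 63 + 272 + 432 + 155 = 2175
Divide by 11: 2175 / 11 = 197.73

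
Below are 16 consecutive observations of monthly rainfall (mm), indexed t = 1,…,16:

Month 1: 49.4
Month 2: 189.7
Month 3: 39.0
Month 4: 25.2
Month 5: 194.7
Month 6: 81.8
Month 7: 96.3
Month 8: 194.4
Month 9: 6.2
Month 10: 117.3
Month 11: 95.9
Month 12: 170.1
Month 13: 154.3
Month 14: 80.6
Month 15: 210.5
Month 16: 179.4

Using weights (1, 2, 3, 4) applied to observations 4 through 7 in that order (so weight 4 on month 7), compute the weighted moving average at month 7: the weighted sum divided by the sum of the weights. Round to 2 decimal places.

Weighted sum: 1·25.2 + 2·194.7 + 3·81.8 + 4·96.3 = 25.2 + 389.4 + 245.4 + 385.2 = 1045.2
Weight total: 1 + 2 + 3 + 4 = 10
WMA = 1045.2 / 10 = 104.52

104.52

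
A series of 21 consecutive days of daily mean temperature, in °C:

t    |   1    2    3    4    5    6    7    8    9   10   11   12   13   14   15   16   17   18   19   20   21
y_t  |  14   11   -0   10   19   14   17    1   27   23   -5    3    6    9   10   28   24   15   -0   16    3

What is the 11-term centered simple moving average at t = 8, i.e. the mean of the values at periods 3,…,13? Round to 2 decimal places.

10.45

Sum of periods 3–13: (-0) + 10 + 19 + 14 + 17 + 1 + 27 + 23 + (-5) + 3 + 6 = 115
Divide by 11: 115 / 11 = 10.45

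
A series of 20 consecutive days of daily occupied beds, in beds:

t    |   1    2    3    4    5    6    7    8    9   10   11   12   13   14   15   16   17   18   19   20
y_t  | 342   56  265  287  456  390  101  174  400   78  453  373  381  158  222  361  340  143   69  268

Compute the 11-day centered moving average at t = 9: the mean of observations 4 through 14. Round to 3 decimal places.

Sum of periods 4–14: 287 + 456 + 390 + 101 + 174 + 400 + 78 + 453 + 373 + 381 + 158 = 3251
Divide by 11: 3251 / 11 = 295.545

295.545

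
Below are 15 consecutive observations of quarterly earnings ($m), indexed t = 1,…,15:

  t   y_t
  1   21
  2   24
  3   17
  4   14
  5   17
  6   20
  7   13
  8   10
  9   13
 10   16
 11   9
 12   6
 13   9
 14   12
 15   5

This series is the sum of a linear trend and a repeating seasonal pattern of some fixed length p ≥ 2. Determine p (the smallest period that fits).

4

First differences y_{t+1} − y_t: 3, -7, -3, 3, 3, -7, -3, 3, 3, -7, …
The difference pattern repeats every 4 terms and not for any smaller step, so p = 4.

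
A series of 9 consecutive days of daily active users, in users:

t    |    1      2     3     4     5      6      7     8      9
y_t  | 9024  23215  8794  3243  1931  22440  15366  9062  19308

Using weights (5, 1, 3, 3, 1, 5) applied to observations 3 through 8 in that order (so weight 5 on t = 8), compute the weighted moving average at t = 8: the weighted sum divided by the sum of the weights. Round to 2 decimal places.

Weighted sum: 5·8794 + 1·3243 + 3·1931 + 3·22440 + 1·15366 + 5·9062 = 43970 + 3243 + 5793 + 67320 + 15366 + 45310 = 181002
Weight total: 5 + 1 + 3 + 3 + 1 + 5 = 18
WMA = 181002 / 18 = 10055.67

10055.67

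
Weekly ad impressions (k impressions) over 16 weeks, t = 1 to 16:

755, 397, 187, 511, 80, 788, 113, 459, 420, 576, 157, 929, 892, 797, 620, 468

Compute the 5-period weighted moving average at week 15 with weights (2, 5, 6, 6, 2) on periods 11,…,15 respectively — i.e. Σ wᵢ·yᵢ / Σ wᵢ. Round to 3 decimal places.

777.762

Weighted sum: 2·157 + 5·929 + 6·892 + 6·797 + 2·620 = 314 + 4645 + 5352 + 4782 + 1240 = 16333
Weight total: 2 + 5 + 6 + 6 + 2 = 21
WMA = 16333 / 21 = 777.762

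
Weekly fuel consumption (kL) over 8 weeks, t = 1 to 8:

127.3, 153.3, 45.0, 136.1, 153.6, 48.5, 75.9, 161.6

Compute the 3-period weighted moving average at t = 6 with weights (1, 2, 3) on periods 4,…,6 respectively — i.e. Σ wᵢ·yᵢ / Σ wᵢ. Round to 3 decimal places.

Weighted sum: 1·136.1 + 2·153.6 + 3·48.5 = 136.1 + 307.2 + 145.5 = 588.8
Weight total: 1 + 2 + 3 = 6
WMA = 588.8 / 6 = 98.133

98.133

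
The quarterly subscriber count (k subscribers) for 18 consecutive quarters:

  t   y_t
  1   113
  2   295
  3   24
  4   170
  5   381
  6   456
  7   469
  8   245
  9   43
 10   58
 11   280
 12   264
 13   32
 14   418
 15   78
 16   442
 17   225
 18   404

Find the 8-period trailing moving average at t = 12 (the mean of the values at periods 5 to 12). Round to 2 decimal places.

Sum of periods 5–12: 381 + 456 + 469 + 245 + 43 + 58 + 280 + 264 = 2196
Divide by 8: 2196 / 8 = 274.50

274.50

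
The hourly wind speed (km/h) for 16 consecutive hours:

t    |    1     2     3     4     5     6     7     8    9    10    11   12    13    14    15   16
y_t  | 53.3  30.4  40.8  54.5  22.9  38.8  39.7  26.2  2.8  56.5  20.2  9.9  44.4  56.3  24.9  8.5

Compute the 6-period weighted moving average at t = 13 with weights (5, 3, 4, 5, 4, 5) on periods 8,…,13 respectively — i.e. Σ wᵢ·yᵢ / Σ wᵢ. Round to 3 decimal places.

Weighted sum: 5·26.2 + 3·2.8 + 4·56.5 + 5·20.2 + 4·9.9 + 5·44.4 = 131.0 + 8.4 + 226.0 + 101.0 + 39.6 + 222.0 = 728.0
Weight total: 5 + 3 + 4 + 5 + 4 + 5 = 26
WMA = 728.0 / 26 = 28.000

28.000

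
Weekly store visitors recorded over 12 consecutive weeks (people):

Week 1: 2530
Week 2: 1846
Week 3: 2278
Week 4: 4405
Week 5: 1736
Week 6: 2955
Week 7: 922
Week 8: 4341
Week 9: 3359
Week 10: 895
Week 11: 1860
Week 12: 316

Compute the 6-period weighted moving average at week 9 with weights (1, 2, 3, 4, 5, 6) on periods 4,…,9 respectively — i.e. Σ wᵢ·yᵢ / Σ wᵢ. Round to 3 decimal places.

Weighted sum: 1·4405 + 2·1736 + 3·2955 + 4·922 + 5·4341 + 6·3359 = 4405 + 3472 + 8865 + 3688 + 21705 + 20154 = 62289
Weight total: 1 + 2 + 3 + 4 + 5 + 6 = 21
WMA = 62289 / 21 = 2966.143

2966.143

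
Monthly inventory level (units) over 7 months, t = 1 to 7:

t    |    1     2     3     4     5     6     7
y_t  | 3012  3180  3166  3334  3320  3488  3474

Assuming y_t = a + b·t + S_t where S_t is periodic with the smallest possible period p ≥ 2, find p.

First differences y_{t+1} − y_t: 168, -14, 168, -14, 168, -14, …
The difference pattern repeats every 2 terms and not for any smaller step, so p = 2.

2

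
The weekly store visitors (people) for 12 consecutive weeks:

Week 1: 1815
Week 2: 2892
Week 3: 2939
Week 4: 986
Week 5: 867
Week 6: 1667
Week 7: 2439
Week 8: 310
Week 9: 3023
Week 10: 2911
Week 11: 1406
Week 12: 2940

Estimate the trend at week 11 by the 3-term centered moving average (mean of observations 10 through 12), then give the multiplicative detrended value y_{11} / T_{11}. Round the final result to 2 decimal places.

0.58

Trend T_11 = (2911 + 1406 + 2940) / 3 = 7257/3 = 2419.0000
Ratio to trend: 1406 / 2419.0000 = 0.58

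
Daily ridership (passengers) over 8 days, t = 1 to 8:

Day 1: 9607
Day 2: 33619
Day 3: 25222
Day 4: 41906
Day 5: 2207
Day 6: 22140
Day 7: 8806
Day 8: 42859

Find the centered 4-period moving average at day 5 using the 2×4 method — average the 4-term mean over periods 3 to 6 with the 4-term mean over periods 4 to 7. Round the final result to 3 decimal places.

Sum over 3–6: 25222 + 41906 + 2207 + 22140 = 91475
Sum over 4–7: 41906 + 2207 + 22140 + 8806 = 75059
CMA at t=5 = (91475 + 75059) / (2·4) = 166534 / 8 = 20816.750

20816.750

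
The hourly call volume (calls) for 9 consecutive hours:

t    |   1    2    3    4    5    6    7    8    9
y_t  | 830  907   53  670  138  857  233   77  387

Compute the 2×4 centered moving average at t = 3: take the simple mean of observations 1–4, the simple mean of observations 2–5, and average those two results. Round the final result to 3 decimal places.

Sum over 1–4: 830 + 907 + 53 + 670 = 2460
Sum over 2–5: 907 + 53 + 670 + 138 = 1768
CMA at t=3 = (2460 + 1768) / (2·4) = 4228 / 8 = 528.500

528.500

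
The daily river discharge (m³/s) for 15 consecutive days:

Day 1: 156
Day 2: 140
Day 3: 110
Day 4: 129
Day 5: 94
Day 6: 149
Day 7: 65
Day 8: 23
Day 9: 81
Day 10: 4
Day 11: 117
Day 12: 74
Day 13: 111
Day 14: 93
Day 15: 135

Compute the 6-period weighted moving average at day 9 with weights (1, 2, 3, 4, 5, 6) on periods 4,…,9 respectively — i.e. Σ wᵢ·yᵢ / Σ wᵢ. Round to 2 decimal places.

77.38

Weighted sum: 1·129 + 2·94 + 3·149 + 4·65 + 5·23 + 6·81 = 129 + 188 + 447 + 260 + 115 + 486 = 1625
Weight total: 1 + 2 + 3 + 4 + 5 + 6 = 21
WMA = 1625 / 21 = 77.38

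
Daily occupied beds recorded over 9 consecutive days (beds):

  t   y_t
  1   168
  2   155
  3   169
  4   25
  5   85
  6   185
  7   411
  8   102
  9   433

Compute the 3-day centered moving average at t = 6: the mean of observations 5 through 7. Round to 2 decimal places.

Sum of periods 5–7: 85 + 185 + 411 = 681
Divide by 3: 681 / 3 = 227.00

227.00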